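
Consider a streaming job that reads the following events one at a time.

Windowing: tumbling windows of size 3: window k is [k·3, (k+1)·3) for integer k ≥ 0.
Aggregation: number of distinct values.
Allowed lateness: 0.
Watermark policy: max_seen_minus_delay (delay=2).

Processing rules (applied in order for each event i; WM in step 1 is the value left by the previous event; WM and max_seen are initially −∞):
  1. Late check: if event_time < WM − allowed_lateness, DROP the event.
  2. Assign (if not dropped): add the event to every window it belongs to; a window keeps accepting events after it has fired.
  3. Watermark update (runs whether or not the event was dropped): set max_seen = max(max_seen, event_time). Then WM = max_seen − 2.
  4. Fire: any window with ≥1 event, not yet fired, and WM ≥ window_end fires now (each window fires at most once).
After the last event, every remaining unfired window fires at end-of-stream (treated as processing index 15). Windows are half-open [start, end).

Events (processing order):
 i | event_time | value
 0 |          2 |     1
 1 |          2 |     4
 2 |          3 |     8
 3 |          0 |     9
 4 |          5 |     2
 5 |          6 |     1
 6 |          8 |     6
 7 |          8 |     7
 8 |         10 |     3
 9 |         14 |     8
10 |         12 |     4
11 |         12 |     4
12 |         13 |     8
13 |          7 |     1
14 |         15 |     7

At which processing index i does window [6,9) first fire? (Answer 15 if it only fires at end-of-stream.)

i=0 t=2 v=1: → [0,3); WM=0
i=1 t=2 v=4: → [0,3); WM=0
i=2 t=3 v=8: → [3,6); WM=1
i=3 t=0 v=9: DROP (t<1-0); WM=1
i=4 t=5 v=2: → [3,6); WM=3; [0,3) fires=2
i=5 t=6 v=1: → [6,9); WM=4
i=6 t=8 v=6: → [6,9); WM=6; [3,6) fires=2
i=7 t=8 v=7: → [6,9); WM=6
i=8 t=10 v=3: → [9,12); WM=8
i=9 t=14 v=8: → [12,15); WM=12; [6,9) fires=3 [9,12) fires=1
i=10 t=12 v=4: → [12,15); WM=12
i=11 t=12 v=4: → [12,15); WM=12
i=12 t=13 v=8: → [12,15); WM=12
i=13 t=7 v=1: DROP (t<12-0); WM=12
i=14 t=15 v=7: → [15,18); WM=13

9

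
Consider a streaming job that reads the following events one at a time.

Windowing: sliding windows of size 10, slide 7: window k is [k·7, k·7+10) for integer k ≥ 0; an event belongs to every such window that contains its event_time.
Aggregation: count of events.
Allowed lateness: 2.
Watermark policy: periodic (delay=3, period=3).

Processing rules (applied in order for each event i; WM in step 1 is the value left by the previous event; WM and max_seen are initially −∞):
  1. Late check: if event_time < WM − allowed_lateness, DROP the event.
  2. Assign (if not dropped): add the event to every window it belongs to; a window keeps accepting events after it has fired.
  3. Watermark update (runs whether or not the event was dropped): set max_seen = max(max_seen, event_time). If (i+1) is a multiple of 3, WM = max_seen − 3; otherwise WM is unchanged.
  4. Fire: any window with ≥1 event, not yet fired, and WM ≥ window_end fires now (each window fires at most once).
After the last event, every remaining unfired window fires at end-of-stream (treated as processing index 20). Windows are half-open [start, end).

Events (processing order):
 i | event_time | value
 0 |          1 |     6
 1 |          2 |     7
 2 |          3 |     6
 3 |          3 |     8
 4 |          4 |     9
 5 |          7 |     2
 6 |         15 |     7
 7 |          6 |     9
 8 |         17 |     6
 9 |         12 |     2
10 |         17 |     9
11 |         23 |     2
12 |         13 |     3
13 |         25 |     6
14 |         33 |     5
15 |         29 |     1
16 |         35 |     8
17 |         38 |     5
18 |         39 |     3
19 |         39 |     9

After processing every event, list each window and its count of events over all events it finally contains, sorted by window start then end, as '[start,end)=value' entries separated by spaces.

i=0 t=1 v=6: → [0,10); WM=−∞
i=1 t=2 v=7: → [0,10); WM=−∞
i=2 t=3 v=6: → [0,10); WM=0
i=3 t=3 v=8: → [0,10); WM=0
i=4 t=4 v=9: → [0,10); WM=0
i=5 t=7 v=2: → [7,17),[0,10); WM=4
i=6 t=15 v=7: → [14,24),[7,17); WM=4
i=7 t=6 v=9: → [0,10); WM=4
i=8 t=17 v=6: → [14,24); WM=14; [0,10) fires=7
i=9 t=12 v=2: → [7,17); WM=14
i=10 t=17 v=9: → [14,24); WM=14
i=11 t=23 v=2: → [21,31),[14,24); WM=20; [7,17) fires=3
i=12 t=13 v=3: DROP (t<20-2); WM=20
i=13 t=25 v=6: → [21,31); WM=20
i=14 t=33 v=5: → [28,38); WM=30; [14,24) fires=4
i=15 t=29 v=1: → [28,38),[21,31); WM=30
i=16 t=35 v=8: → [35,45),[28,38); WM=30
i=17 t=38 v=5: → [35,45); WM=35; [21,31) fires=3
i=18 t=39 v=3: → [35,45); WM=35
i=19 t=39 v=9: → [35,45); WM=35

[0,10)=7 [7,17)=3 [14,24)=4 [21,31)=3 [28,38)=3 [35,45)=4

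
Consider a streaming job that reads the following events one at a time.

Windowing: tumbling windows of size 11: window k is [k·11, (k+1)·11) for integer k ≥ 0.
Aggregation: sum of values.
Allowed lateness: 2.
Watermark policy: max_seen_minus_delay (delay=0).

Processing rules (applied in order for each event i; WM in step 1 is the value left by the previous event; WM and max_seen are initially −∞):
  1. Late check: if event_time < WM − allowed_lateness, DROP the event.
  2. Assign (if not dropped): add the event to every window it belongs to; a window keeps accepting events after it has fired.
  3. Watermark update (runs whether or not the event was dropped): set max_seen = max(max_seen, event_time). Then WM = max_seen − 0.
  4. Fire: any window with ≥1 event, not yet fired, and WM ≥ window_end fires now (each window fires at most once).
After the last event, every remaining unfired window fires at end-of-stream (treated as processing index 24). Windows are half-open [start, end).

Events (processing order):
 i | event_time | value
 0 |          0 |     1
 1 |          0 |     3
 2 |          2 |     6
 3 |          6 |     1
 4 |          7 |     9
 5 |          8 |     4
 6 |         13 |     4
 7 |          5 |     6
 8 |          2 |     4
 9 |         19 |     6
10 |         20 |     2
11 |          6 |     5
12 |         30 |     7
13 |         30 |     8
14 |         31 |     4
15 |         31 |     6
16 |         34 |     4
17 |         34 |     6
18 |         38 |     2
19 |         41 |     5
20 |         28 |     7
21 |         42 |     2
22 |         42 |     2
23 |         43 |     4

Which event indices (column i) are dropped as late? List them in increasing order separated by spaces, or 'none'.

i=0 t=0 v=1: → [0,11); WM=0
i=1 t=0 v=3: → [0,11); WM=0
i=2 t=2 v=6: → [0,11); WM=2
i=3 t=6 v=1: → [0,11); WM=6
i=4 t=7 v=9: → [0,11); WM=7
i=5 t=8 v=4: → [0,11); WM=8
i=6 t=13 v=4: → [11,22); WM=13; [0,11) fires=24
i=7 t=5 v=6: DROP (t<13-2); WM=13
i=8 t=2 v=4: DROP (t<13-2); WM=13
i=9 t=19 v=6: → [11,22); WM=19
i=10 t=20 v=2: → [11,22); WM=20
i=11 t=6 v=5: DROP (t<20-2); WM=20
i=12 t=30 v=7: → [22,33); WM=30; [11,22) fires=12
i=13 t=30 v=8: → [22,33); WM=30
i=14 t=31 v=4: → [22,33); WM=31
i=15 t=31 v=6: → [22,33); WM=31
i=16 t=34 v=4: → [33,44); WM=34; [22,33) fires=25
i=17 t=34 v=6: → [33,44); WM=34
i=18 t=38 v=2: → [33,44); WM=38
i=19 t=41 v=5: → [33,44); WM=41
i=20 t=28 v=7: DROP (t<41-2); WM=41
i=21 t=42 v=2: → [33,44); WM=42
i=22 t=42 v=2: → [33,44); WM=42
i=23 t=43 v=4: → [33,44); WM=43

7 8 11 20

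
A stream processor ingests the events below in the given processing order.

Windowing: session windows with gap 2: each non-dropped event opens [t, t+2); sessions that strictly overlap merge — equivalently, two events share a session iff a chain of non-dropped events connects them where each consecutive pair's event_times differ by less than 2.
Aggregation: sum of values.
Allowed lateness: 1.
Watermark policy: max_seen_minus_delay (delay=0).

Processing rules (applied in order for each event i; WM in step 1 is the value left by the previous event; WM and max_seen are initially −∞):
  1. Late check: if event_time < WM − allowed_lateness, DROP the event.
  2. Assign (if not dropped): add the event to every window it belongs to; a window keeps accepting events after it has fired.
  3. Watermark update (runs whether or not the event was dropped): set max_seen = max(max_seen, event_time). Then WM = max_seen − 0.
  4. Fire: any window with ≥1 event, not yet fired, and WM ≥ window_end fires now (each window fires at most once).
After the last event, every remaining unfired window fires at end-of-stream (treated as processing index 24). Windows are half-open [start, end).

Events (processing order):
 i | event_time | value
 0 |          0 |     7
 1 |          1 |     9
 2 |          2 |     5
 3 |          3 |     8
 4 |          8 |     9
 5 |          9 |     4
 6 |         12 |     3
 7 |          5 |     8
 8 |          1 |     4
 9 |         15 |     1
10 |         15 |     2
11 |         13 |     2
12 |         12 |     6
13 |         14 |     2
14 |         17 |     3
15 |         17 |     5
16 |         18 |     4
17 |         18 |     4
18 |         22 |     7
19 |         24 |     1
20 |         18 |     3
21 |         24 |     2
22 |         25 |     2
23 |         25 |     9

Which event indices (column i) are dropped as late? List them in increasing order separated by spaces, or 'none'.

7 8 11 12 20

i=0 t=0 v=7: → [0,2); WM=0
i=1 t=1 v=9: → [0,3); WM=1
i=2 t=2 v=5: → [0,4); WM=2
i=3 t=3 v=8: → [0,5); WM=3
i=4 t=8 v=9: → [8,10); WM=8
i=5 t=9 v=4: → [8,11); WM=9
i=6 t=12 v=3: → [12,14); WM=12
i=7 t=5 v=8: DROP (t<12-1); WM=12
i=8 t=1 v=4: DROP (t<12-1); WM=12
i=9 t=15 v=1: → [15,17); WM=15
i=10 t=15 v=2: → [15,17); WM=15
i=11 t=13 v=2: DROP (t<15-1); WM=15
i=12 t=12 v=6: DROP (t<15-1); WM=15
i=13 t=14 v=2: → [14,17); WM=15
i=14 t=17 v=3: → [17,19); WM=17
i=15 t=17 v=5: → [17,19); WM=17
i=16 t=18 v=4: → [17,20); WM=18
i=17 t=18 v=4: → [17,20); WM=18
i=18 t=22 v=7: → [22,24); WM=22
i=19 t=24 v=1: → [24,26); WM=24
i=20 t=18 v=3: DROP (t<24-1); WM=24
i=21 t=24 v=2: → [24,26); WM=24
i=22 t=25 v=2: → [24,27); WM=25
i=23 t=25 v=9: → [24,27); WM=25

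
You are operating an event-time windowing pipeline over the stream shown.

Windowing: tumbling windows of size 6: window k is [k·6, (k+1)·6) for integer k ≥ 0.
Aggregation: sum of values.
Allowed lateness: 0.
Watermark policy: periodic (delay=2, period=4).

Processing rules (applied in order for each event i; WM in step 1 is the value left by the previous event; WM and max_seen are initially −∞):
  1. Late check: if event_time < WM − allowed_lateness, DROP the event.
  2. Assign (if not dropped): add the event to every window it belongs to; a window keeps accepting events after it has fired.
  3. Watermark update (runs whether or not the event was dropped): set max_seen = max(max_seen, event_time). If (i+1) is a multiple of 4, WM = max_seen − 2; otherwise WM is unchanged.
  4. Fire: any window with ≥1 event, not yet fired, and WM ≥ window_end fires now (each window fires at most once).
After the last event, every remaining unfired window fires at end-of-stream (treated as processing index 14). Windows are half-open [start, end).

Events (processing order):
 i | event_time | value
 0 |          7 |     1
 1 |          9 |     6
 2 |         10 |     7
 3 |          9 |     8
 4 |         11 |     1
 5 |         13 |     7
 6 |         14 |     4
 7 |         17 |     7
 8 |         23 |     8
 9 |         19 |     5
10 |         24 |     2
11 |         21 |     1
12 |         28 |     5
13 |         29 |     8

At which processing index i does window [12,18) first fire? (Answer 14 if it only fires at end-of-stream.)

i=0 t=7 v=1: → [6,12); WM=−∞
i=1 t=9 v=6: → [6,12); WM=−∞
i=2 t=10 v=7: → [6,12); WM=−∞
i=3 t=9 v=8: → [6,12); WM=8
i=4 t=11 v=1: → [6,12); WM=8
i=5 t=13 v=7: → [12,18); WM=8
i=6 t=14 v=4: → [12,18); WM=8
i=7 t=17 v=7: → [12,18); WM=15; [6,12) fires=23
i=8 t=23 v=8: → [18,24); WM=15
i=9 t=19 v=5: → [18,24); WM=15
i=10 t=24 v=2: → [24,30); WM=15
i=11 t=21 v=1: → [18,24); WM=22; [12,18) fires=18
i=12 t=28 v=5: → [24,30); WM=22
i=13 t=29 v=8: → [24,30); WM=22

11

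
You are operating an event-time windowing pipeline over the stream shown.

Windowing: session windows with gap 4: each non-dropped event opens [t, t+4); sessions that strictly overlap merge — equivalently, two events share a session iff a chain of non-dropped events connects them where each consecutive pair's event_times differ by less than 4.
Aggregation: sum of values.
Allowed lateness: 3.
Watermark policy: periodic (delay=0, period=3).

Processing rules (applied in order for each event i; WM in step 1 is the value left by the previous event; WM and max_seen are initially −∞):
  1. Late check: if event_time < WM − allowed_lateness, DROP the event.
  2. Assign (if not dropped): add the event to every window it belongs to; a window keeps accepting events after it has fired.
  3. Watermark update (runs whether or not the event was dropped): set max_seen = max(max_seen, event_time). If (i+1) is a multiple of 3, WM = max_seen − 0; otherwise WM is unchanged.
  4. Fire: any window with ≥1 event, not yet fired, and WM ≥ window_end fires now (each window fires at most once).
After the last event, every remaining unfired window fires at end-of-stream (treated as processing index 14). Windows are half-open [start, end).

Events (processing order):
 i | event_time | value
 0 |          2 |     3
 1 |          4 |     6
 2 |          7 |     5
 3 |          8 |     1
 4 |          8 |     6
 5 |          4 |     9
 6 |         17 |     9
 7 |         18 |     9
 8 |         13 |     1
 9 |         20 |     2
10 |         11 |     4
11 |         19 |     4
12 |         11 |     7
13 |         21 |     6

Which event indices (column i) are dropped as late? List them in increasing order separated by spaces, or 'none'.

10 12

i=0 t=2 v=3: → [2,6); WM=−∞
i=1 t=4 v=6: → [2,8); WM=−∞
i=2 t=7 v=5: → [2,11); WM=7
i=3 t=8 v=1: → [2,12); WM=7
i=4 t=8 v=6: → [2,12); WM=7
i=5 t=4 v=9: → [2,12); WM=8
i=6 t=17 v=9: → [17,21); WM=8
i=7 t=18 v=9: → [17,22); WM=8
i=8 t=13 v=1: → [13,17); WM=18
i=9 t=20 v=2: → [17,24); WM=18
i=10 t=11 v=4: DROP (t<18-3); WM=18
i=11 t=19 v=4: → [17,24); WM=20
i=12 t=11 v=7: DROP (t<20-3); WM=20
i=13 t=21 v=6: → [17,25); WM=20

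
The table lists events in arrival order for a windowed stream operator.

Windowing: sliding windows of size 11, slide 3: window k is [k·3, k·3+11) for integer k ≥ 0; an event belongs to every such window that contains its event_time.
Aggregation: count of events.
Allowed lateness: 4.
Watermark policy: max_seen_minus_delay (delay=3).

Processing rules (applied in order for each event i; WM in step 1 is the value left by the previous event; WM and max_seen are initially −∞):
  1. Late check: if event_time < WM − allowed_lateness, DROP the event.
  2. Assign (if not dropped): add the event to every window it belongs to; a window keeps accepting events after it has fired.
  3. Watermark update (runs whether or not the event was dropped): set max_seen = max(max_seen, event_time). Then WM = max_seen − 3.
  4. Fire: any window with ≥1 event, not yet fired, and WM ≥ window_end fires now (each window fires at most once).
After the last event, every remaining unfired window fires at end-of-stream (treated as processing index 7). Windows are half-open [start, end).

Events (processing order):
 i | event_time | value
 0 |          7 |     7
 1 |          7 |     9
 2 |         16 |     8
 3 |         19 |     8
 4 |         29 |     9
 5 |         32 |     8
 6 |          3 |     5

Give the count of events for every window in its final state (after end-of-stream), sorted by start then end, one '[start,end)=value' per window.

[0,11)=2 [3,14)=2 [6,17)=3 [9,20)=2 [12,23)=2 [15,26)=2 [18,29)=1 [21,32)=1 [24,35)=2 [27,38)=2 [30,41)=1

i=0 t=7 v=7: → [6,17),[3,14),[0,11); WM=4
i=1 t=7 v=9: → [6,17),[3,14),[0,11); WM=4
i=2 t=16 v=8: → [15,26),[12,23),[9,20),[6,17); WM=13; [0,11) fires=2
i=3 t=19 v=8: → [18,29),[15,26),[12,23),[9,20); WM=16; [3,14) fires=2
i=4 t=29 v=9: → [27,38),[24,35),[21,32); WM=26; [6,17) fires=3 [9,20) fires=2 [12,23) fires=2 [15,26) fires=2
i=5 t=32 v=8: → [30,41),[27,38),[24,35); WM=29; [18,29) fires=1
i=6 t=3 v=5: DROP (t<29-4); WM=29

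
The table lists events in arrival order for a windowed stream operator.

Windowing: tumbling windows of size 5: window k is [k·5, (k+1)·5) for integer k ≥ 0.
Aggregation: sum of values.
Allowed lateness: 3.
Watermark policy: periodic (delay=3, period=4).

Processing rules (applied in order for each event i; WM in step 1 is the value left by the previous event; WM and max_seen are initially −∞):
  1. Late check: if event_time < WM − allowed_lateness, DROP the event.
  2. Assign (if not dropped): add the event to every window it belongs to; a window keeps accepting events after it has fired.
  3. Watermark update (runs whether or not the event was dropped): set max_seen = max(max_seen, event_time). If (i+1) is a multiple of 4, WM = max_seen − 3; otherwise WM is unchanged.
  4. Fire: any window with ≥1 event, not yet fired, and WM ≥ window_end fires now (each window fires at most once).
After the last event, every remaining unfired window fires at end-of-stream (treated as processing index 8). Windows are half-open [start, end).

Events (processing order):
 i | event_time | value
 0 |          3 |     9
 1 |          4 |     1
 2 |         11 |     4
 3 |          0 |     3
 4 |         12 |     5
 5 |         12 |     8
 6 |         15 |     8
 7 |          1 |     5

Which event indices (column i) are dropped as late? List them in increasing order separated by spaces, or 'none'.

7

i=0 t=3 v=9: → [0,5); WM=−∞
i=1 t=4 v=1: → [0,5); WM=−∞
i=2 t=11 v=4: → [10,15); WM=−∞
i=3 t=0 v=3: → [0,5); WM=8; [0,5) fires=13
i=4 t=12 v=5: → [10,15); WM=8
i=5 t=12 v=8: → [10,15); WM=8
i=6 t=15 v=8: → [15,20); WM=8
i=7 t=1 v=5: DROP (t<8-3); WM=12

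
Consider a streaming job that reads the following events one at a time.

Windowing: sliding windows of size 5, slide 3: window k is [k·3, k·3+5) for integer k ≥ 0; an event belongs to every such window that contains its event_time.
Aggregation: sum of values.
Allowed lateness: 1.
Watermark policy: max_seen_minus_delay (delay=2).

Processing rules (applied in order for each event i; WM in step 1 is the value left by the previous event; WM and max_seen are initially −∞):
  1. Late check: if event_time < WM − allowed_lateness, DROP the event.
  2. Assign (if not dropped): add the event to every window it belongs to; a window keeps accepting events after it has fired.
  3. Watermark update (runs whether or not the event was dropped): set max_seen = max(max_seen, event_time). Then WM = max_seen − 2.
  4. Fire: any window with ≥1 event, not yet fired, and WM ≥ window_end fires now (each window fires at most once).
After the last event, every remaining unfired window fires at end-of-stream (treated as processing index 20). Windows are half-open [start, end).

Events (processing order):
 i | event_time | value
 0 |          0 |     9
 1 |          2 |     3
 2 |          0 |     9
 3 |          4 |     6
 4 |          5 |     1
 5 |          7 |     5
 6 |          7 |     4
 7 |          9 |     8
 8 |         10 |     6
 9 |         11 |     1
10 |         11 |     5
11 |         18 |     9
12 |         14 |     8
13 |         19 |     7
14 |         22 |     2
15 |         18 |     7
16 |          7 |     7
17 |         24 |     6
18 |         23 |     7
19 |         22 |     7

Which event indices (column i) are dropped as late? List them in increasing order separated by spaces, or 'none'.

12 15 16

i=0 t=0 v=9: → [0,5); WM=-2
i=1 t=2 v=3: → [0,5); WM=0
i=2 t=0 v=9: → [0,5); WM=0
i=3 t=4 v=6: → [3,8),[0,5); WM=2
i=4 t=5 v=1: → [3,8); WM=3
i=5 t=7 v=5: → [6,11),[3,8); WM=5; [0,5) fires=27
i=6 t=7 v=4: → [6,11),[3,8); WM=5
i=7 t=9 v=8: → [9,14),[6,11); WM=7
i=8 t=10 v=6: → [9,14),[6,11); WM=8; [3,8) fires=16
i=9 t=11 v=1: → [9,14); WM=9
i=10 t=11 v=5: → [9,14); WM=9
i=11 t=18 v=9: → [18,23),[15,20); WM=16; [6,11) fires=23 [9,14) fires=20
i=12 t=14 v=8: DROP (t<16-1); WM=16
i=13 t=19 v=7: → [18,23),[15,20); WM=17
i=14 t=22 v=2: → [21,26),[18,23); WM=20; [15,20) fires=16
i=15 t=18 v=7: DROP (t<20-1); WM=20
i=16 t=7 v=7: DROP (t<20-1); WM=20
i=17 t=24 v=6: → [24,29),[21,26); WM=22
i=18 t=23 v=7: → [21,26); WM=22
i=19 t=22 v=7: → [21,26),[18,23); WM=22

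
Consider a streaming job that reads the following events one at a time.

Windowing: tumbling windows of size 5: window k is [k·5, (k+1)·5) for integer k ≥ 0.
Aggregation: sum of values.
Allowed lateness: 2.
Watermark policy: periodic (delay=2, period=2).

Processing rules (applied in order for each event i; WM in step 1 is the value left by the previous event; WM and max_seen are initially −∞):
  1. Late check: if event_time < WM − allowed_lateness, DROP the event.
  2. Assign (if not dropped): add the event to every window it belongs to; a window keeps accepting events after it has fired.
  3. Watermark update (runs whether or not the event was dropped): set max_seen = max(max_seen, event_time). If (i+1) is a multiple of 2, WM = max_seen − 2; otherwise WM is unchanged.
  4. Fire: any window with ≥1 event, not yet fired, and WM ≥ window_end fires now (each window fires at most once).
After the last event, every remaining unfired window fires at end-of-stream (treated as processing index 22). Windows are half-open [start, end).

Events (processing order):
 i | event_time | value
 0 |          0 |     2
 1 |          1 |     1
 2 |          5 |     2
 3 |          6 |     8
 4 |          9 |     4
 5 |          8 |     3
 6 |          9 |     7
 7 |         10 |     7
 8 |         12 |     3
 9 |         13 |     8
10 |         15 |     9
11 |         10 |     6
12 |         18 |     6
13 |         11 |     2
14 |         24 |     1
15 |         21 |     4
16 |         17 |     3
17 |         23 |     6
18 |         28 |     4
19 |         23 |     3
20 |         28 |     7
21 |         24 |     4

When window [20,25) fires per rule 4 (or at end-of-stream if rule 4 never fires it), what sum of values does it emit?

i=0 t=0 v=2: → [0,5); WM=−∞
i=1 t=1 v=1: → [0,5); WM=-1
i=2 t=5 v=2: → [5,10); WM=-1
i=3 t=6 v=8: → [5,10); WM=4
i=4 t=9 v=4: → [5,10); WM=4
i=5 t=8 v=3: → [5,10); WM=7; [0,5) fires=3
i=6 t=9 v=7: → [5,10); WM=7
i=7 t=10 v=7: → [10,15); WM=8
i=8 t=12 v=3: → [10,15); WM=8
i=9 t=13 v=8: → [10,15); WM=11; [5,10) fires=24
i=10 t=15 v=9: → [15,20); WM=11
i=11 t=10 v=6: → [10,15); WM=13
i=12 t=18 v=6: → [15,20); WM=13
i=13 t=11 v=2: → [10,15); WM=16; [10,15) fires=26
i=14 t=24 v=1: → [20,25); WM=16
i=15 t=21 v=4: → [20,25); WM=22; [15,20) fires=15
i=16 t=17 v=3: DROP (t<22-2); WM=22
i=17 t=23 v=6: → [20,25); WM=22
i=18 t=28 v=4: → [25,30); WM=22
i=19 t=23 v=3: → [20,25); WM=26; [20,25) fires=14
i=20 t=28 v=7: → [25,30); WM=26
i=21 t=24 v=4: → [20,25); WM=26

14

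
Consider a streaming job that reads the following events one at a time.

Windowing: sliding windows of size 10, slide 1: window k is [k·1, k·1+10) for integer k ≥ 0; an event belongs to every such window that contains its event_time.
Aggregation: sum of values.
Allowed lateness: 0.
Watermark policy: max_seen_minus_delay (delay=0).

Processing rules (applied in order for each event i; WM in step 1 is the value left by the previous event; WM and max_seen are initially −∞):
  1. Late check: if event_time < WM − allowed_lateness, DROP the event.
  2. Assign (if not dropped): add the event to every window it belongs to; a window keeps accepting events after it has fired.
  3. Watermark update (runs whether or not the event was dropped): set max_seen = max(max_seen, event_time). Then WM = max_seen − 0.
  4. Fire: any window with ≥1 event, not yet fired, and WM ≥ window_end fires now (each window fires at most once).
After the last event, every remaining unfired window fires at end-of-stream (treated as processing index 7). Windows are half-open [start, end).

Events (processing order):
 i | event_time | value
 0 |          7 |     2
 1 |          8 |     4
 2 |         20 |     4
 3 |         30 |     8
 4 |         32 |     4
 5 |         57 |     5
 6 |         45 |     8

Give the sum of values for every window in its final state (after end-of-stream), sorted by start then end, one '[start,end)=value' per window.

i=0 t=7 v=2: → [7,17),[6,16),[5,15),[4,14),[3,13),[2,12),[1,11),[0,10); WM=7
i=1 t=8 v=4: → [8,18),[7,17),[6,16),[5,15),[4,14),[3,13),[2,12),[1,11),[0,10); WM=8
i=2 t=20 v=4: → [20,30),[19,29),[18,28),[17,27),[16,26),[15,25),[14,24),[13,23),[12,22),[11,21); WM=20; [0,10) fires=6 [1,11) fires=6 [2,12) fires=6 [3,13) fires=6 [4,14) fires=6 [5,15) fires=6 [6,16) fires=6 [7,17) fires=6 [8,18) fires=4
i=3 t=30 v=8: → [30,40),[29,39),[28,38),[27,37),[26,36),[25,35),[24,34),[23,33),[22,32),[21,31); WM=30; [11,21) fires=4 [12,22) fires=4 [13,23) fires=4 [14,24) fires=4 [15,25) fires=4 [16,26) fires=4 [17,27) fires=4 [18,28) fires=4 [19,29) fires=4 [20,30) fires=4
i=4 t=32 v=4: → [32,42),[31,41),[30,40),[29,39),[28,38),[27,37),[26,36),[25,35),[24,34),[23,33); WM=32; [21,31) fires=8 [22,32) fires=8
i=5 t=57 v=5: → [57,67),[56,66),[55,65),[54,64),[53,63),[52,62),[51,61),[50,60),[49,59),[48,58); WM=57; [23,33) fires=12 [24,34) fires=12 [25,35) fires=12 [26,36) fires=12 [27,37) fires=12 [28,38) fires=12 [29,39) fires=12 [30,40) fires=12 [31,41) fires=4 [32,42) fires=4
i=6 t=45 v=8: DROP (t<57-0); WM=57

[0,10)=6 [1,11)=6 [2,12)=6 [3,13)=6 [4,14)=6 [5,15)=6 [6,16)=6 [7,17)=6 [8,18)=4 [11,21)=4 [12,22)=4 [13,23)=4 [14,24)=4 [15,25)=4 [16,26)=4 [17,27)=4 [18,28)=4 [19,29)=4 [20,30)=4 [21,31)=8 [22,32)=8 [23,33)=12 [24,34)=12 [25,35)=12 [26,36)=12 [27,37)=12 [28,38)=12 [29,39)=12 [30,40)=12 [31,41)=4 [32,42)=4 [48,58)=5 [49,59)=5 [50,60)=5 [51,61)=5 [52,62)=5 [53,63)=5 [54,64)=5 [55,65)=5 [56,66)=5 [57,67)=5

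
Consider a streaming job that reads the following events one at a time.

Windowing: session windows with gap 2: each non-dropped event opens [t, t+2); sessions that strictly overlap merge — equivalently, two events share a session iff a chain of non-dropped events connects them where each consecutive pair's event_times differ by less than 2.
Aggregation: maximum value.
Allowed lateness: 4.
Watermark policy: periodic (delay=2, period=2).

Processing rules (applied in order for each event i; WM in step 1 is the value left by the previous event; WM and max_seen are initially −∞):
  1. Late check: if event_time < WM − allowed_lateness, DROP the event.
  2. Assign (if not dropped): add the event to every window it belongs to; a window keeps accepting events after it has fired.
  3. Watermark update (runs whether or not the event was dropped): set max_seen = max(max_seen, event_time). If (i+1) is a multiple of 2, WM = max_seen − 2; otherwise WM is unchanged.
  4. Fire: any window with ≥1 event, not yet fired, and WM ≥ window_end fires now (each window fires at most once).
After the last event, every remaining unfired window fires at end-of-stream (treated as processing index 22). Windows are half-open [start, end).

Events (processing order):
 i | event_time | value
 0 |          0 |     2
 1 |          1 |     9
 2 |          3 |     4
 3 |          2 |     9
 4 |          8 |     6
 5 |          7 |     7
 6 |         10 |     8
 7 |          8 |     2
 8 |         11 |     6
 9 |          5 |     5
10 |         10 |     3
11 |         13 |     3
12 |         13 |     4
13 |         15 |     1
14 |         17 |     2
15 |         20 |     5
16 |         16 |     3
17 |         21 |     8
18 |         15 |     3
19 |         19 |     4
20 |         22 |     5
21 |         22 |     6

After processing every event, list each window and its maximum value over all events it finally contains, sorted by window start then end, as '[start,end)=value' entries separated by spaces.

i=0 t=0 v=2: → [0,2); WM=−∞
i=1 t=1 v=9: → [0,3); WM=-1
i=2 t=3 v=4: → [3,5); WM=-1
i=3 t=2 v=9: → [0,5); WM=1
i=4 t=8 v=6: → [8,10); WM=1
i=5 t=7 v=7: → [7,10); WM=6
i=6 t=10 v=8: → [10,12); WM=6
i=7 t=8 v=2: → [7,10); WM=8
i=8 t=11 v=6: → [10,13); WM=8
i=9 t=5 v=5: → [5,7); WM=9
i=10 t=10 v=3: → [10,13); WM=9
i=11 t=13 v=3: → [13,15); WM=11
i=12 t=13 v=4: → [13,15); WM=11
i=13 t=15 v=1: → [15,17); WM=13
i=14 t=17 v=2: → [17,19); WM=13
i=15 t=20 v=5: → [20,22); WM=18
i=16 t=16 v=3: → [15,19); WM=18
i=17 t=21 v=8: → [20,23); WM=19
i=18 t=15 v=3: → [15,19); WM=19
i=19 t=19 v=4: → [19,23); WM=19
i=20 t=22 v=5: → [19,24); WM=19
i=21 t=22 v=6: → [19,24); WM=20

[0,5)=9 [5,7)=5 [7,10)=7 [10,13)=8 [13,15)=4 [15,19)=3 [19,24)=8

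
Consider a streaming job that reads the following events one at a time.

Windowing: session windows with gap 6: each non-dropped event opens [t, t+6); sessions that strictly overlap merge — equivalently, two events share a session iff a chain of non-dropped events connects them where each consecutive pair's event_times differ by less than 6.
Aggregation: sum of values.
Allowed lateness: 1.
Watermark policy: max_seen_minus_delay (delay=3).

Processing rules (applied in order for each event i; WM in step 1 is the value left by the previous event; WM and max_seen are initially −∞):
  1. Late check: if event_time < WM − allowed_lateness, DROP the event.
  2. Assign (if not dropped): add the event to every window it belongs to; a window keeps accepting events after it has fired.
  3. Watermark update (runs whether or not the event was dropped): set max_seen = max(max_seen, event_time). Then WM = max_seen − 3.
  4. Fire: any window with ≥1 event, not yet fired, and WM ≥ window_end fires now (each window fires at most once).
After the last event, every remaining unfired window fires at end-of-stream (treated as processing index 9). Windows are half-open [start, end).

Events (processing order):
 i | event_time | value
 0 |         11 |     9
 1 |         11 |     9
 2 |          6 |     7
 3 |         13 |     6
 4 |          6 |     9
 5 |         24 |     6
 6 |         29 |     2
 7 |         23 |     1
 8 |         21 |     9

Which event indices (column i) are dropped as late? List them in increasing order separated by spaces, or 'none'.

2 4 7 8

i=0 t=11 v=9: → [11,17); WM=8
i=1 t=11 v=9: → [11,17); WM=8
i=2 t=6 v=7: DROP (t<8-1); WM=8
i=3 t=13 v=6: → [11,19); WM=10
i=4 t=6 v=9: DROP (t<10-1); WM=10
i=5 t=24 v=6: → [24,30); WM=21
i=6 t=29 v=2: → [24,35); WM=26
i=7 t=23 v=1: DROP (t<26-1); WM=26
i=8 t=21 v=9: DROP (t<26-1); WM=26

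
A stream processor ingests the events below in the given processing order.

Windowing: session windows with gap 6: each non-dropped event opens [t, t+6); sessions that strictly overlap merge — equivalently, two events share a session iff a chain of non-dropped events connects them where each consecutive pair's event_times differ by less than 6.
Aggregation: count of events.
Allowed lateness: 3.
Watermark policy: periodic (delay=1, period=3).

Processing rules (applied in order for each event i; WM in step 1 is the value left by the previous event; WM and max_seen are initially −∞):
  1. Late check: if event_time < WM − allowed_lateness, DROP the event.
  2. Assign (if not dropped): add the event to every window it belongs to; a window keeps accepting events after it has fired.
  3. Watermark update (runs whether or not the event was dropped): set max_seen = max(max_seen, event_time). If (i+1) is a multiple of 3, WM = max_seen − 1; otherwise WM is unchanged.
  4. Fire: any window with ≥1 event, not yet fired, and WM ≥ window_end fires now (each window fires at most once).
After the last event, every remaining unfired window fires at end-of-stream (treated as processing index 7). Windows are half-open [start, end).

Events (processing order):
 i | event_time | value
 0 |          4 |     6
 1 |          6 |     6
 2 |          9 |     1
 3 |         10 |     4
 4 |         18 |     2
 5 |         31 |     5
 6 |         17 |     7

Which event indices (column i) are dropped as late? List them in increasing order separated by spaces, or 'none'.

6

i=0 t=4 v=6: → [4,10); WM=−∞
i=1 t=6 v=6: → [4,12); WM=−∞
i=2 t=9 v=1: → [4,15); WM=8
i=3 t=10 v=4: → [4,16); WM=8
i=4 t=18 v=2: → [18,24); WM=8
i=5 t=31 v=5: → [31,37); WM=30
i=6 t=17 v=7: DROP (t<30-3); WM=30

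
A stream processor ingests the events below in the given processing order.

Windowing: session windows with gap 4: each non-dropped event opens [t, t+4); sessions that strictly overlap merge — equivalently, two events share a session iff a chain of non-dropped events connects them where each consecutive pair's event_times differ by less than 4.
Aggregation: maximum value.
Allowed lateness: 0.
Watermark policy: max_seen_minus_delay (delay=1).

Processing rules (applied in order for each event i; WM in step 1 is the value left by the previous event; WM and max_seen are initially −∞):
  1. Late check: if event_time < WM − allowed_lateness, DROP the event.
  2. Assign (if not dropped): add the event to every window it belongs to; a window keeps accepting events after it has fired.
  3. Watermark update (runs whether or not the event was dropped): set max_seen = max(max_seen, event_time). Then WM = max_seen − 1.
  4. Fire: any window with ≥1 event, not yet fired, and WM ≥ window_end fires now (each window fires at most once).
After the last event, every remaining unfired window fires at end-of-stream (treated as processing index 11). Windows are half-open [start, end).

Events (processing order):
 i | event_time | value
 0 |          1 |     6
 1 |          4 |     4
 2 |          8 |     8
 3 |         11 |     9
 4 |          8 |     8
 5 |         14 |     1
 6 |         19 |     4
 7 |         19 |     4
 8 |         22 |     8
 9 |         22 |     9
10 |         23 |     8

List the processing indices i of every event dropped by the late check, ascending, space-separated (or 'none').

i=0 t=1 v=6: → [1,5); WM=0
i=1 t=4 v=4: → [1,8); WM=3
i=2 t=8 v=8: → [8,12); WM=7
i=3 t=11 v=9: → [8,15); WM=10
i=4 t=8 v=8: DROP (t<10-0); WM=10
i=5 t=14 v=1: → [8,18); WM=13
i=6 t=19 v=4: → [19,23); WM=18
i=7 t=19 v=4: → [19,23); WM=18
i=8 t=22 v=8: → [19,26); WM=21
i=9 t=22 v=9: → [19,26); WM=21
i=10 t=23 v=8: → [19,27); WM=22

4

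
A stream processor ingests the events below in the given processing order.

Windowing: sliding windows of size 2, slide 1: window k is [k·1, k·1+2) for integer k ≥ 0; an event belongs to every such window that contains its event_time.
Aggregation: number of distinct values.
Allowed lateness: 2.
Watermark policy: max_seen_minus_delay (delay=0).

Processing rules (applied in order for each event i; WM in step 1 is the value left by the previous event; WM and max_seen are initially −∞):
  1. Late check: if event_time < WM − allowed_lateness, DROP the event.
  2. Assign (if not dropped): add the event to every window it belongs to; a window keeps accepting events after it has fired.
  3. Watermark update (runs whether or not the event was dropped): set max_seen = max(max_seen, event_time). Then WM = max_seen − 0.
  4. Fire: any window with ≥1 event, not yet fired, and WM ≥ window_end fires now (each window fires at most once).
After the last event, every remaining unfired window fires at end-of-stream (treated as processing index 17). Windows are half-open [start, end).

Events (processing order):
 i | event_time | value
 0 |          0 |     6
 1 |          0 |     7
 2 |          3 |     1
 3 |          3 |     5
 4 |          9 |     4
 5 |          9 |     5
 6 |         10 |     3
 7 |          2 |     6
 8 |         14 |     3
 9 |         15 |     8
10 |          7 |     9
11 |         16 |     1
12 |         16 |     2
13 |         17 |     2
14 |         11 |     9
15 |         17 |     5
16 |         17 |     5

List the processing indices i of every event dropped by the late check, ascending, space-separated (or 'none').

7 10 14

i=0 t=0 v=6: → [0,2); WM=0
i=1 t=0 v=7: → [0,2); WM=0
i=2 t=3 v=1: → [3,5),[2,4); WM=3; [0,2) fires=2
i=3 t=3 v=5: → [3,5),[2,4); WM=3
i=4 t=9 v=4: → [9,11),[8,10); WM=9; [2,4) fires=2 [3,5) fires=2
i=5 t=9 v=5: → [9,11),[8,10); WM=9
i=6 t=10 v=3: → [10,12),[9,11); WM=10; [8,10) fires=2
i=7 t=2 v=6: DROP (t<10-2); WM=10
i=8 t=14 v=3: → [14,16),[13,15); WM=14; [9,11) fires=3 [10,12) fires=1
i=9 t=15 v=8: → [15,17),[14,16); WM=15; [13,15) fires=1
i=10 t=7 v=9: DROP (t<15-2); WM=15
i=11 t=16 v=1: → [16,18),[15,17); WM=16; [14,16) fires=2
i=12 t=16 v=2: → [16,18),[15,17); WM=16
i=13 t=17 v=2: → [17,19),[16,18); WM=17; [15,17) fires=3
i=14 t=11 v=9: DROP (t<17-2); WM=17
i=15 t=17 v=5: → [17,19),[16,18); WM=17
i=16 t=17 v=5: → [17,19),[16,18); WM=17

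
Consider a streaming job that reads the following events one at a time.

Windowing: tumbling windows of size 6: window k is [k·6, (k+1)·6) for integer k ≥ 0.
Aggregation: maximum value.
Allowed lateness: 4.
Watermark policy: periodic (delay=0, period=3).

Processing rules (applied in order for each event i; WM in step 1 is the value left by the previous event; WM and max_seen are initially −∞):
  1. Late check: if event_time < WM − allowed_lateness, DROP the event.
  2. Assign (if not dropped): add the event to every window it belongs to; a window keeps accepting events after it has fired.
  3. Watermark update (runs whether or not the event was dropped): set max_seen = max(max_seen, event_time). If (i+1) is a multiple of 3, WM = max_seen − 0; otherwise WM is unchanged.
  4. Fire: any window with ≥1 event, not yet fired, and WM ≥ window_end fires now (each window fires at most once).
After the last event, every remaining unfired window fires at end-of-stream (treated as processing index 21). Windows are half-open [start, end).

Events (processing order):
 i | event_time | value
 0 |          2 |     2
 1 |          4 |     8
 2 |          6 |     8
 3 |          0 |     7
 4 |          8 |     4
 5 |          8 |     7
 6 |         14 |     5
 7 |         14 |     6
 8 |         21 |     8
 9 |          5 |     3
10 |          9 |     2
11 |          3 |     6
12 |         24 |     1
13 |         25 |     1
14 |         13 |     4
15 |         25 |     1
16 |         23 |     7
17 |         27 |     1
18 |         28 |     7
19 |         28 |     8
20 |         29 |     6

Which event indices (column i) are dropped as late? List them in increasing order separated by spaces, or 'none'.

3 9 10 11 14

i=0 t=2 v=2: → [0,6); WM=−∞
i=1 t=4 v=8: → [0,6); WM=−∞
i=2 t=6 v=8: → [6,12); WM=6; [0,6) fires=8
i=3 t=0 v=7: DROP (t<6-4); WM=6
i=4 t=8 v=4: → [6,12); WM=6
i=5 t=8 v=7: → [6,12); WM=8
i=6 t=14 v=5: → [12,18); WM=8
i=7 t=14 v=6: → [12,18); WM=8
i=8 t=21 v=8: → [18,24); WM=21; [6,12) fires=8 [12,18) fires=6
i=9 t=5 v=3: DROP (t<21-4); WM=21
i=10 t=9 v=2: DROP (t<21-4); WM=21
i=11 t=3 v=6: DROP (t<21-4); WM=21
i=12 t=24 v=1: → [24,30); WM=21
i=13 t=25 v=1: → [24,30); WM=21
i=14 t=13 v=4: DROP (t<21-4); WM=25; [18,24) fires=8
i=15 t=25 v=1: → [24,30); WM=25
i=16 t=23 v=7: → [18,24); WM=25
i=17 t=27 v=1: → [24,30); WM=27
i=18 t=28 v=7: → [24,30); WM=27
i=19 t=28 v=8: → [24,30); WM=27
i=20 t=29 v=6: → [24,30); WM=29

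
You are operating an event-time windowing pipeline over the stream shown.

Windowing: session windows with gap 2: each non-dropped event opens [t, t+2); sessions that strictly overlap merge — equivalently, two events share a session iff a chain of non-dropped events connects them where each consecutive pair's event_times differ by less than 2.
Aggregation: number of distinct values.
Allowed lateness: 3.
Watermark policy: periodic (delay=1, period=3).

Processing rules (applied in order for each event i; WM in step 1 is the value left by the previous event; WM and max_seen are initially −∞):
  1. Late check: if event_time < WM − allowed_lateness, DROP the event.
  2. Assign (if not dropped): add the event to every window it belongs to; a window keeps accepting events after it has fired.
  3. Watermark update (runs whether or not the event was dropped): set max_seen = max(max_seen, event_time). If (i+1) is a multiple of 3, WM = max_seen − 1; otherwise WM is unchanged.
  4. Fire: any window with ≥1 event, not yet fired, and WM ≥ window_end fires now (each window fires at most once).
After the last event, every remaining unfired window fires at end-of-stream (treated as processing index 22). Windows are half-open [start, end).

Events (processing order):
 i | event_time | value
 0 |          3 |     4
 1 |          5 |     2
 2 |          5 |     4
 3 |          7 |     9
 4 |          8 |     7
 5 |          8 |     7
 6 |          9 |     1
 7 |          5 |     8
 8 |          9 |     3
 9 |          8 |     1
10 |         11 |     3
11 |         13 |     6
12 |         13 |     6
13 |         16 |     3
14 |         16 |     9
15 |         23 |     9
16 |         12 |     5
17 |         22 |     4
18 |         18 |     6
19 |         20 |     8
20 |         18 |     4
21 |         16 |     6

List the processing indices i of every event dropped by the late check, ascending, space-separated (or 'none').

18 20 21

i=0 t=3 v=4: → [3,5); WM=−∞
i=1 t=5 v=2: → [5,7); WM=−∞
i=2 t=5 v=4: → [5,7); WM=4
i=3 t=7 v=9: → [7,9); WM=4
i=4 t=8 v=7: → [7,10); WM=4
i=5 t=8 v=7: → [7,10); WM=7
i=6 t=9 v=1: → [7,11); WM=7
i=7 t=5 v=8: → [5,7); WM=7
i=8 t=9 v=3: → [7,11); WM=8
i=9 t=8 v=1: → [7,11); WM=8
i=10 t=11 v=3: → [11,13); WM=8
i=11 t=13 v=6: → [13,15); WM=12
i=12 t=13 v=6: → [13,15); WM=12
i=13 t=16 v=3: → [16,18); WM=12
i=14 t=16 v=9: → [16,18); WM=15
i=15 t=23 v=9: → [23,25); WM=15
i=16 t=12 v=5: → [11,15); WM=15
i=17 t=22 v=4: → [22,25); WM=22
i=18 t=18 v=6: DROP (t<22-3); WM=22
i=19 t=20 v=8: → [20,22); WM=22
i=20 t=18 v=4: DROP (t<22-3); WM=22
i=21 t=16 v=6: DROP (t<22-3); WM=22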